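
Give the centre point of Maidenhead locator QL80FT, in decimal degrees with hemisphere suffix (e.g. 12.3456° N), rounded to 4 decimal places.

20.8125° N, 156.4583° E

Field Q=16, L=11: +16·20° lon, +11·10° lat → SW at lon 140°, lat 20°.
Square 8, 0: +8·2° lon, +0·1° lat → SW at lon 156°, lat 20°.
Subsquare f=5, t=19: +5·0.0833333° lon, +19·0.0416667° lat → SW at lon 156.417°, lat 20.7917°.
Cell spans 0.0833333° lon × 0.0416667° lat. Centre is SW corner plus half of each.
latitude 20.8125° N, longitude 156.4583° E.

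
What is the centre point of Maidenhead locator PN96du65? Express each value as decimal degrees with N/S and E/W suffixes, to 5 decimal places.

Field P=15, N=13: +15·20° lon, +13·10° lat → SW at lon 120°, lat 40°.
Square 9, 6: +9·2° lon, +6·1° lat → SW at lon 138°, lat 46°.
Subsquare d=3, u=20: +3·0.0833333° lon, +20·0.0416667° lat → SW at lon 138.25°, lat 46.8333°.
Extended square 6, 5: +6·0.00833333° lon, +5·0.00416667° lat → SW at lon 138.3°, lat 46.8542°.
Cell spans 0.00833333° lon × 0.00416667° lat. Centre is SW corner plus half of each.
latitude 46.85625° N, longitude 138.30417° E.

46.85625° N, 138.30417° E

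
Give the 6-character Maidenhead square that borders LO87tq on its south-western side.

Longitude subsquare t = 19; −1 → 18 = s.
Latitude subsquare q = 16; −1 → 15 = p.

LO87sp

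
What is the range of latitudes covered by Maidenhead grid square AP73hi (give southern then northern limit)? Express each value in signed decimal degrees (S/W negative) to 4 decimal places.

63.3333, 63.3750

Field A=0, P=15: +0·20° lon, +15·10° lat → SW at lon -180°, lat 60°.
Square 7, 3: +7·2° lon, +3·1° lat → SW at lon -166°, lat 63°.
Subsquare h=7, i=8: +7·0.0833333° lon, +8·0.0416667° lat → SW at lon -165.417°, lat 63.3333°.
Cell spans 0.0833333° lon × 0.0416667° lat.
south 63.3333, north 63.3750.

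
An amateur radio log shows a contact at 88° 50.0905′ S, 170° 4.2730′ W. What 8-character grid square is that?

AA41xd19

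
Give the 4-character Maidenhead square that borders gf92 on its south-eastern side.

HF01

Longitude square 9; +1 → 10, wraps to 0, carry into field.
Longitude field G = 6; +1 → 7 = H.
Latitude square 2; −1 → 1.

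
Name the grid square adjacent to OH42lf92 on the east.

OH42mf02

Longitude extended square 9; +1 → 10, wraps to 0, carry into subsquare.
Longitude subsquare l = 11; +1 → 12 = m.
The latitude characters are unchanged.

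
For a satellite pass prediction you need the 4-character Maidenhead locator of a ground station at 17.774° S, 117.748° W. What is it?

DH12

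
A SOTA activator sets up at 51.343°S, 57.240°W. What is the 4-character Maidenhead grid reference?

Shift to the Maidenhead origin (180°W, 90°S): lon 122.76, lat 38.66.
Field: 122.76/20 → 6 → G, 38.66/10 → 3 → D; chars GD.
Square: 2.76/2 → 1, 8.66/1 → 8; chars 18.

GD18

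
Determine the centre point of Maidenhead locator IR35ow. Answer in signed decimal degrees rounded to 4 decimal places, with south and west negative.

Field I=8, R=17: +8·20° lon, +17·10° lat → SW at lon -20°, lat 80°.
Square 3, 5: +3·2° lon, +5·1° lat → SW at lon -14°, lat 85°.
Subsquare o=14, w=22: +14·0.0833333° lon, +22·0.0416667° lat → SW at lon -12.8333°, lat 85.9167°.
Cell spans 0.0833333° lon × 0.0416667° lat. Centre is SW corner plus half of each.
latitude 85.9375, longitude -12.7917.

85.9375, -12.7917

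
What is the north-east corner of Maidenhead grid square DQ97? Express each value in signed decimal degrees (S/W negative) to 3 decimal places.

Field D=3, Q=16: +3·20° lon, +16·10° lat → SW at lon -120°, lat 70°.
Square 9, 7: +9·2° lon, +7·1° lat → SW at lon -102°, lat 77°.
Cell spans 2° lon × 1° lat. NE corner is SW corner plus one full cell.
latitude 78.000, longitude -100.000.

78.000, -100.000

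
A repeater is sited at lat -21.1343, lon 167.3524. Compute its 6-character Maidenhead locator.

Add 180° to longitude and 90° to latitude: 347.3524, 68.8657.
Field: 347.3524/20 → 17 → R, 68.8657/10 → 6 → G; chars RG.
Square: 7.3524/2 → 3, 8.8657/1 → 8; chars 38.
Subsquare: 1.3524/0.0833333 → 16 → q, 0.8657/0.0416667 → 20 → u; chars qu.

RG38qu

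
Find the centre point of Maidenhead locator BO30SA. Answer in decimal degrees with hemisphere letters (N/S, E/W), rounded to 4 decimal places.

Field B=1, O=14: +1·20° lon, +14·10° lat → SW at lon -160°, lat 50°.
Square 3, 0: +3·2° lon, +0·1° lat → SW at lon -154°, lat 50°.
Subsquare s=18, a=0: +18·0.0833333° lon, +0·0.0416667° lat → SW at lon -152.5°, lat 50°.
Cell spans 0.0833333° lon × 0.0416667° lat. Centre is SW corner plus half of each.
latitude 50.0208° N, longitude 152.4583° W.

50.0208° N, 152.4583° W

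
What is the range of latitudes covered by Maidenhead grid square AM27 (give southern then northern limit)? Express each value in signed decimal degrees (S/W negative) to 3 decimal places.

Field A=0, M=12: +0·20° lon, +12·10° lat → SW at lon -180°, lat 30°.
Square 2, 7: +2·2° lon, +7·1° lat → SW at lon -176°, lat 37°.
Cell spans 2° lon × 1° lat.
south 37.000, north 38.000.

37.000, 38.000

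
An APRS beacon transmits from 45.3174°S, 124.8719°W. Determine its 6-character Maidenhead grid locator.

Shift to the Maidenhead origin (180°W, 90°S): lon 55.1281, lat 44.6826.
Field (20°×10°, letters A–R): lon ⌊55.1281/20⌋ = 2 → C; lat ⌊44.6826/10⌋ = 4 → E.
Square (2°×1°, digits 0–9): lon ⌊15.1281/2⌋ = 7; lat ⌊4.6826/1⌋ = 4.
Subsquare (5′×2.5′, letters a–x): lon ⌊1.1281/0.0833333⌋ = 13 → n; lat ⌊0.6826/0.0416667⌋ = 16 → q.

CE74nq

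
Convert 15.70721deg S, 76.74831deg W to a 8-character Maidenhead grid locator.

Add 180° to longitude and 90° to latitude: 103.25169, 74.29279.
Field: 103.25169/20 → 5 → F, 74.29279/10 → 7 → H; chars FH.
Square: 3.25169/2 → 1, 4.29279/1 → 4; chars 14.
Subsquare: 1.25169/0.0833333 → 15 → p, 0.29279/0.0416667 → 7 → h; chars ph.
Extended square: 0.00169/0.00833333 → 0, 0.00112/0.00416667 → 0; chars 00.

FH14ph00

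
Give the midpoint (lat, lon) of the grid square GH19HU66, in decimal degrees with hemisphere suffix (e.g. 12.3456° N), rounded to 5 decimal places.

Field G=6, H=7: +6·20° lon, +7·10° lat → SW at lon -60°, lat -20°.
Square 1, 9: +1·2° lon, +9·1° lat → SW at lon -58°, lat -11°.
Subsquare h=7, u=20: +7·0.0833333° lon, +20·0.0416667° lat → SW at lon -57.4167°, lat -10.1667°.
Extended square 6, 6: +6·0.00833333° lon, +6·0.00416667° lat → SW at lon -57.3667°, lat -10.1417°.
Cell spans 0.00833333° lon × 0.00416667° lat. Centre is SW corner plus half of each.
latitude 10.13958° S, longitude 57.36250° W.

10.13958° S, 57.36250° W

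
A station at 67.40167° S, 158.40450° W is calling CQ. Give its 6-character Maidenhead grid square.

BC02to

Offset from 180°W / 90°S: lon 21.5955°, lat 22.5983°.
Field (20°×10°, letters A–R): lon ⌊21.5955/20⌋ = 1 → B; lat ⌊22.5983/10⌋ = 2 → C.
Square (2°×1°, digits 0–9): lon ⌊1.5955/2⌋ = 0; lat ⌊2.5983/1⌋ = 2.
Subsquare (5′×2.5′, letters a–x): lon ⌊1.5955/0.0833333⌋ = 19 → t; lat ⌊0.5983/0.0416667⌋ = 14 → o.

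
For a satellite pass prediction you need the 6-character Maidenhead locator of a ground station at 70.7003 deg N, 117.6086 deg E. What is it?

OQ80tq

Shift to the Maidenhead origin (180°W, 90°S): lon 297.6086, lat 160.7003.
Field: lon ⌊297.6086/20⌋ = 14 → O; lat ⌊160.7003/10⌋ = 16 → Q.
Square: lon ⌊17.6086/2⌋ = 8; lat ⌊0.7003/1⌋ = 0.
Subsquare: lon ⌊1.6086/0.0833333⌋ = 19 → t; lat ⌊0.7003/0.0416667⌋ = 16 → q.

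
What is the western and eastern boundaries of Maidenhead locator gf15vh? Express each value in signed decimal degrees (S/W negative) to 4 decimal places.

-56.2500, -56.1667

Field G=6, F=5: +6·20° lon, +5·10° lat → SW at lon -60°, lat -40°.
Square 1, 5: +1·2° lon, +5·1° lat → SW at lon -58°, lat -35°.
Subsquare v=21, h=7: +21·0.0833333° lon, +7·0.0416667° lat → SW at lon -56.25°, lat -34.7083°.
Cell spans 0.0833333° lon × 0.0416667° lat.
west -56.2500, east -56.1667.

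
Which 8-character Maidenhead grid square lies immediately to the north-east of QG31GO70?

Longitude extended square 7; +1 → 8.
Latitude extended square 0; +1 → 1.

QG31go81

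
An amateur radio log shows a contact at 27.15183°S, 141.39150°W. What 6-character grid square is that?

BG92hu

Offset from 180°W / 90°S: lon 38.6085°, lat 62.8482°.
Field: 38.6085/20 → 1 → B, 62.8482/10 → 6 → G; chars BG.
Square: 18.6085/2 → 9, 2.8482/1 → 2; chars 92.
Subsquare: 0.6085/0.0833333 → 7 → h, 0.8482/0.0416667 → 20 → u; chars hu.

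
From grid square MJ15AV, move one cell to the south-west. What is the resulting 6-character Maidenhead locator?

Longitude subsquare a = 0; −1 → -1, wraps to 23 = x, carry into square.
Longitude square 1; −1 → 0.
Latitude subsquare v = 21; −1 → 20 = u.

MJ05xu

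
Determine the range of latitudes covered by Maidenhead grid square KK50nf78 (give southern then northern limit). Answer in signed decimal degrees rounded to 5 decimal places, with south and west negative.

Field K=10, K=10: +10·20° lon, +10·10° lat → SW at lon 20°, lat 10°.
Square 5, 0: +5·2° lon, +0·1° lat → SW at lon 30°, lat 10°.
Subsquare n=13, f=5: +13·0.0833333° lon, +5·0.0416667° lat → SW at lon 31.0833°, lat 10.2083°.
Extended square 7, 8: +7·0.00833333° lon, +8·0.00416667° lat → SW at lon 31.1417°, lat 10.2417°.
Cell spans 0.00833333° lon × 0.00416667° lat.
south 10.24167, north 10.24583.

10.24167, 10.24583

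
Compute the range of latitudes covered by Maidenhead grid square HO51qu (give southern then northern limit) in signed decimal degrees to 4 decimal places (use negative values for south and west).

51.8333, 51.8750

Field H=7, O=14: +7·20° lon, +14·10° lat → SW at lon -40°, lat 50°.
Square 5, 1: +5·2° lon, +1·1° lat → SW at lon -30°, lat 51°.
Subsquare q=16, u=20: +16·0.0833333° lon, +20·0.0416667° lat → SW at lon -28.6667°, lat 51.8333°.
Cell spans 0.0833333° lon × 0.0416667° lat.
south 51.8333, north 51.8750.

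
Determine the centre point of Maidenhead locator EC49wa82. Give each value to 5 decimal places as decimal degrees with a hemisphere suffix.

Field E=4, C=2: +4·20° lon, +2·10° lat → SW at lon -100°, lat -70°.
Square 4, 9: +4·2° lon, +9·1° lat → SW at lon -92°, lat -61°.
Subsquare w=22, a=0: +22·0.0833333° lon, +0·0.0416667° lat → SW at lon -90.1667°, lat -61°.
Extended square 8, 2: +8·0.00833333° lon, +2·0.00416667° lat → SW at lon -90.1°, lat -60.9917°.
Cell spans 0.00833333° lon × 0.00416667° lat. Centre is SW corner plus half of each.
latitude 60.98958° S, longitude 90.09583° W.

60.98958° S, 90.09583° W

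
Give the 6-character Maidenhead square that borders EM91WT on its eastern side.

EM91xt

Longitude subsquare w = 22; +1 → 23 = x.
The latitude characters are unchanged.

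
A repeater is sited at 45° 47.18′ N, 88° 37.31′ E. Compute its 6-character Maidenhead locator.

NN45hs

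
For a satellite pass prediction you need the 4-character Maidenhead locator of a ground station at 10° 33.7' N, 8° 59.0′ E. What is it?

Add 180° to longitude and 90° to latitude: 188.98, 100.56.
Field: lon ⌊188.98/20⌋ = 9 → J; lat ⌊100.56/10⌋ = 10 → K.
Square: lon ⌊8.98/2⌋ = 4; lat ⌊0.56/1⌋ = 0.

JK40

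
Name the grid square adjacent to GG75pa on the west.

Longitude subsquare p = 15; −1 → 14 = o.
The latitude characters are unchanged.

GG75oa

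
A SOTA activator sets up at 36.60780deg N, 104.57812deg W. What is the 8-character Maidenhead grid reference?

DM76ro05

Shift to the Maidenhead origin (180°W, 90°S): lon 75.42188, lat 126.60780.
Field: 75.42188/20 → 3 → D, 126.60780/10 → 12 → M; chars DM.
Square: 15.42188/2 → 7, 6.60780/1 → 6; chars 76.
Subsquare: 1.42188/0.0833333 → 17 → r, 0.60780/0.0416667 → 14 → o; chars ro.
Extended square: 0.00521/0.00833333 → 0, 0.02447/0.00416667 → 5; chars 05.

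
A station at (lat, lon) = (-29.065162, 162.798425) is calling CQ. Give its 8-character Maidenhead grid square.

RG10jw54

Offset from 180°W / 90°S: lon 342.79843°, lat 60.93484°.
Field: 342.79843/20 → 17 → R, 60.93484/10 → 6 → G; chars RG.
Square: 2.79843/2 → 1, 0.93484/1 → 0; chars 10.
Subsquare: 0.79843/0.0833333 → 9 → j, 0.93484/0.0416667 → 22 → w; chars jw.
Extended square: 0.04843/0.00833333 → 5, 0.01817/0.00416667 → 4; chars 54.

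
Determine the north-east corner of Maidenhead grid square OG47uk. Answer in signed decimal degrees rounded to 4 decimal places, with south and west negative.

-22.5417, 109.7500

Field O=14, G=6: +14·20° lon, +6·10° lat → SW at lon 100°, lat -30°.
Square 4, 7: +4·2° lon, +7·1° lat → SW at lon 108°, lat -23°.
Subsquare u=20, k=10: +20·0.0833333° lon, +10·0.0416667° lat → SW at lon 109.667°, lat -22.5833°.
Cell spans 0.0833333° lon × 0.0416667° lat. NE corner is SW corner plus one full cell.
latitude -22.5417, longitude 109.7500.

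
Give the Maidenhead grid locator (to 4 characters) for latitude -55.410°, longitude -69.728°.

Offset from 180°W / 90°S: lon 110.27°, lat 34.59°.
Field: 110.27/20 → 5 → F, 34.59/10 → 3 → D; chars FD.
Square: 10.27/2 → 5, 4.59/1 → 4; chars 54.

FD54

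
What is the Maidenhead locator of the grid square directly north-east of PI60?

Longitude square 6; +1 → 7.
Latitude square 0; +1 → 1.

PI71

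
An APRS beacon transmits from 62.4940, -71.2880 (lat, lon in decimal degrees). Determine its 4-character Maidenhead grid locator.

FP42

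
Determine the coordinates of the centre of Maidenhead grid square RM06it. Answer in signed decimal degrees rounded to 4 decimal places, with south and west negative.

36.8125, 160.7083

Field R=17, M=12: +17·20° lon, +12·10° lat → SW at lon 160°, lat 30°.
Square 0, 6: +0·2° lon, +6·1° lat → SW at lon 160°, lat 36°.
Subsquare i=8, t=19: +8·0.0833333° lon, +19·0.0416667° lat → SW at lon 160.667°, lat 36.7917°.
Cell spans 0.0833333° lon × 0.0416667° lat. Centre is SW corner plus half of each.
latitude 36.8125, longitude 160.7083.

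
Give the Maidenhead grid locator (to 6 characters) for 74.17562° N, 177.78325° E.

RQ84ve

Offset from 180°W / 90°S: lon 357.7833°, lat 164.1756°.
Field (20°×10°, letters A–R): 357.7833/20 → 17 → R, 164.1756/10 → 16 → Q; chars RQ.
Square (2°×1°, digits 0–9): 17.7833/2 → 8, 4.1756/1 → 4; chars 84.
Subsquare (5′×2.5′, letters a–x): 1.7833/0.0833333 → 21 → v, 0.1756/0.0416667 → 4 → e; chars ve.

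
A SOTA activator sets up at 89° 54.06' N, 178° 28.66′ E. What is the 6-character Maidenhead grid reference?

Offset from 180°W / 90°S: lon 358.4777°, lat 179.9010°.
Field: 358.4777/20 → 17 → R, 179.9010/10 → 17 → R; chars RR.
Square: 18.4777/2 → 9, 9.9010/1 → 9; chars 99.
Subsquare: 0.4777/0.0833333 → 5 → f, 0.9010/0.0416667 → 21 → v; chars fv.

RR99fv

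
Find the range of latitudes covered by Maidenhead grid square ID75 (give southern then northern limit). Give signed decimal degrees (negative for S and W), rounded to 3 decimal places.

Field I=8, D=3: +8·20° lon, +3·10° lat → SW at lon -20°, lat -60°.
Square 7, 5: +7·2° lon, +5·1° lat → SW at lon -6°, lat -55°.
Cell spans 2° lon × 1° lat.
south -55.000, north -54.000.

-55.000, -54.000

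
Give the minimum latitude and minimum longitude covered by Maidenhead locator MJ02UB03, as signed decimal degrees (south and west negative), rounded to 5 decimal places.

Field M=12, J=9: +12·20° lon, +9·10° lat → SW at lon 60°, lat 0°.
Square 0, 2: +0·2° lon, +2·1° lat → SW at lon 60°, lat 2°.
Subsquare u=20, b=1: +20·0.0833333° lon, +1·0.0416667° lat → SW at lon 61.6667°, lat 2.04167°.
Extended square 0, 3: +0·0.00833333° lon, +3·0.00416667° lat → SW at lon 61.6667°, lat 2.05417°.
latitude 2.05417, longitude 61.66667.

2.05417, 61.66667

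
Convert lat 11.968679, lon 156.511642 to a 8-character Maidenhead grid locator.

QK81gx12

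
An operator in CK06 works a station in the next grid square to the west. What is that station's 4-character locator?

BK96

Longitude square 0; −1 → -1, wraps to 9, carry into field.
Longitude field C = 2; −1 → 1 = B.
The latitude characters are unchanged.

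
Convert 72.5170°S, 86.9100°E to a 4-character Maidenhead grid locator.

NB37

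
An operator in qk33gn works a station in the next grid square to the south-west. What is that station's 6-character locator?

Longitude subsquare g = 6; −1 → 5 = f.
Latitude subsquare n = 13; −1 → 12 = m.

QK33fm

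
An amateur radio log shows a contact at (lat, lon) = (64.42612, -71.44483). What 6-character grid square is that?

FP44gk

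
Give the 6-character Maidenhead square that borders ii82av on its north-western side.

II72xw

Longitude subsquare a = 0; −1 → -1, wraps to 23 = x, carry into square.
Longitude square 8; −1 → 7.
Latitude subsquare v = 21; +1 → 22 = w.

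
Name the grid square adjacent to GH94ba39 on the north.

Latitude extended square 9; +1 → 10, wraps to 0, carry into subsquare.
Latitude subsquare a = 0; +1 → 1 = b.
The longitude characters are unchanged.

GH94bb30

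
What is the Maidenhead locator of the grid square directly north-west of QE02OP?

Longitude subsquare o = 14; −1 → 13 = n.
Latitude subsquare p = 15; +1 → 16 = q.

QE02nq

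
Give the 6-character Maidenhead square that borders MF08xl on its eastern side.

Longitude subsquare x = 23; +1 → 24, wraps to 0 = a, carry into square.
Longitude square 0; +1 → 1.
The latitude characters are unchanged.

MF18al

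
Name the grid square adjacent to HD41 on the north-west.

Longitude square 4; −1 → 3.
Latitude square 1; +1 → 2.

HD32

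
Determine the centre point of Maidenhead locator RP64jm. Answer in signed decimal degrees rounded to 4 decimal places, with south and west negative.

Field R=17, P=15: +17·20° lon, +15·10° lat → SW at lon 160°, lat 60°.
Square 6, 4: +6·2° lon, +4·1° lat → SW at lon 172°, lat 64°.
Subsquare j=9, m=12: +9·0.0833333° lon, +12·0.0416667° lat → SW at lon 172.75°, lat 64.5°.
Cell spans 0.0833333° lon × 0.0416667° lat. Centre is SW corner plus half of each.
latitude 64.5208, longitude 172.7917.

64.5208, 172.7917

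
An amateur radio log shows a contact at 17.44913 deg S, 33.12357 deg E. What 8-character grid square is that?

Shift to the Maidenhead origin (180°W, 90°S): lon 213.12357, lat 72.55087.
Field: lon ⌊213.12357/20⌋ = 10 → K; lat ⌊72.55087/10⌋ = 7 → H.
Square: lon ⌊13.12357/2⌋ = 6; lat ⌊2.55087/1⌋ = 2.
Subsquare: lon ⌊1.12357/0.0833333⌋ = 13 → n; lat ⌊0.55087/0.0416667⌋ = 13 → n.
Extended square: lon ⌊0.04024/0.00833333⌋ = 4; lat ⌊0.00920/0.00416667⌋ = 2.

KH62nn42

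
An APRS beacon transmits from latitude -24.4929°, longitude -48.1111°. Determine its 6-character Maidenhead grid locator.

GG55wm

Shift to the Maidenhead origin (180°W, 90°S): lon 131.8889, lat 65.5071.
Field: lon ⌊131.8889/20⌋ = 6 → G; lat ⌊65.5071/10⌋ = 6 → G.
Square: lon ⌊11.8889/2⌋ = 5; lat ⌊5.5071/1⌋ = 5.
Subsquare: lon ⌊1.8889/0.0833333⌋ = 22 → w; lat ⌊0.5071/0.0416667⌋ = 12 → m.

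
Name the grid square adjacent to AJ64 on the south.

Latitude square 4; −1 → 3.
The longitude characters are unchanged.

AJ63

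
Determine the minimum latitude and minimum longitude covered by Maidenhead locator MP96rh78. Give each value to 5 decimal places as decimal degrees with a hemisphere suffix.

Field M=12, P=15: +12·20° lon, +15·10° lat → SW at lon 60°, lat 60°.
Square 9, 6: +9·2° lon, +6·1° lat → SW at lon 78°, lat 66°.
Subsquare r=17, h=7: +17·0.0833333° lon, +7·0.0416667° lat → SW at lon 79.4167°, lat 66.2917°.
Extended square 7, 8: +7·0.00833333° lon, +8·0.00416667° lat → SW at lon 79.475°, lat 66.325°.
latitude 66.32500° N, longitude 79.47500° E.

66.32500° N, 79.47500° E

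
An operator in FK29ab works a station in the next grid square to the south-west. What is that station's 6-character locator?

Longitude subsquare a = 0; −1 → -1, wraps to 23 = x, carry into square.
Longitude square 2; −1 → 1.
Latitude subsquare b = 1; −1 → 0 = a.

FK19xa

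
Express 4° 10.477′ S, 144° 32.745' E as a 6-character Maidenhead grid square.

Add 180° to longitude and 90° to latitude: 324.5457, 85.8254.
Field: lon ⌊324.5457/20⌋ = 16 → Q; lat ⌊85.8254/10⌋ = 8 → I.
Square: lon ⌊4.5457/2⌋ = 2; lat ⌊5.8254/1⌋ = 5.
Subsquare: lon ⌊0.5457/0.0833333⌋ = 6 → g; lat ⌊0.8254/0.0416667⌋ = 19 → t.

QI25gt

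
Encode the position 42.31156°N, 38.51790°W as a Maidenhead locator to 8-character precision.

HN02rh74

Shift to the Maidenhead origin (180°W, 90°S): lon 141.48210, lat 132.31156.
Field: lon ⌊141.48210/20⌋ = 7 → H; lat ⌊132.31156/10⌋ = 13 → N.
Square: lon ⌊1.48210/2⌋ = 0; lat ⌊2.31156/1⌋ = 2.
Subsquare: lon ⌊1.48210/0.0833333⌋ = 17 → r; lat ⌊0.31156/0.0416667⌋ = 7 → h.
Extended square: lon ⌊0.06543/0.00833333⌋ = 7; lat ⌊0.01989/0.00416667⌋ = 4.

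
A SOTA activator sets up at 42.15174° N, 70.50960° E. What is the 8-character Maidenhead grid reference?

Add 180° to longitude and 90° to latitude: 250.50960, 132.15174.
Field: lon ⌊250.50960/20⌋ = 12 → M; lat ⌊132.15174/10⌋ = 13 → N.
Square: lon ⌊10.50960/2⌋ = 5; lat ⌊2.15174/1⌋ = 2.
Subsquare: lon ⌊0.50960/0.0833333⌋ = 6 → g; lat ⌊0.15174/0.0416667⌋ = 3 → d.
Extended square: lon ⌊0.00960/0.00833333⌋ = 1; lat ⌊0.02674/0.00416667⌋ = 6.

MN52gd16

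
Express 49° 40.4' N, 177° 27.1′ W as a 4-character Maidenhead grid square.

AN19

Shift to the Maidenhead origin (180°W, 90°S): lon 2.55, lat 139.67.
Field: lon ⌊2.55/20⌋ = 0 → A; lat ⌊139.67/10⌋ = 13 → N.
Square: lon ⌊2.55/2⌋ = 1; lat ⌊9.67/1⌋ = 9.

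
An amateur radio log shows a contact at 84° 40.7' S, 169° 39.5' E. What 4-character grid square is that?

Add 180° to longitude and 90° to latitude: 349.66, 5.32.
Field: 349.66/20 → 17 → R, 5.32/10 → 0 → A; chars RA.
Square: 9.66/2 → 4, 5.32/1 → 5; chars 45.

RA45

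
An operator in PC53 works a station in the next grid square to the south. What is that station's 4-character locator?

Latitude square 3; −1 → 2.
The longitude characters are unchanged.

PC52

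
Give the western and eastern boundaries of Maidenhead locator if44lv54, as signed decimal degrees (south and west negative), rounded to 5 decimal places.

-11.04167, -11.03333

Field I=8, F=5: +8·20° lon, +5·10° lat → SW at lon -20°, lat -40°.
Square 4, 4: +4·2° lon, +4·1° lat → SW at lon -12°, lat -36°.
Subsquare l=11, v=21: +11·0.0833333° lon, +21·0.0416667° lat → SW at lon -11.0833°, lat -35.125°.
Extended square 5, 4: +5·0.00833333° lon, +4·0.00416667° lat → SW at lon -11.0417°, lat -35.1083°.
Cell spans 0.00833333° lon × 0.00416667° lat.
west -11.04167, east -11.03333.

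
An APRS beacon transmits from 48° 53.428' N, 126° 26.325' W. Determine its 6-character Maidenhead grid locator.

Add 180° to longitude and 90° to latitude: 53.5613, 138.8905.
Field: lon ⌊53.5613/20⌋ = 2 → C; lat ⌊138.8905/10⌋ = 13 → N.
Square: lon ⌊13.5613/2⌋ = 6; lat ⌊8.8905/1⌋ = 8.
Subsquare: lon ⌊1.5613/0.0833333⌋ = 18 → s; lat ⌊0.8905/0.0416667⌋ = 21 → v.

CN68sv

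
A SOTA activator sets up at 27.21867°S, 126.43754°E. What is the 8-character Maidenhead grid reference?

PG32fs27

Offset from 180°W / 90°S: lon 306.43754°, lat 62.78133°.
Field: 306.43754/20 → 15 → P, 62.78133/10 → 6 → G; chars PG.
Square: 6.43754/2 → 3, 2.78133/1 → 2; chars 32.
Subsquare: 0.43754/0.0833333 → 5 → f, 0.78133/0.0416667 → 18 → s; chars fs.
Extended square: 0.02087/0.00833333 → 2, 0.03133/0.00416667 → 7; chars 27.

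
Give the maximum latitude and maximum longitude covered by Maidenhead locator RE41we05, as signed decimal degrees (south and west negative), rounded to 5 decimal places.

Field R=17, E=4: +17·20° lon, +4·10° lat → SW at lon 160°, lat -50°.
Square 4, 1: +4·2° lon, +1·1° lat → SW at lon 168°, lat -49°.
Subsquare w=22, e=4: +22·0.0833333° lon, +4·0.0416667° lat → SW at lon 169.833°, lat -48.8333°.
Extended square 0, 5: +0·0.00833333° lon, +5·0.00416667° lat → SW at lon 169.833°, lat -48.8125°.
Cell spans 0.00833333° lon × 0.00416667° lat. NE corner is SW corner plus one full cell.
latitude -48.80833, longitude 169.84167.

-48.80833, 169.84167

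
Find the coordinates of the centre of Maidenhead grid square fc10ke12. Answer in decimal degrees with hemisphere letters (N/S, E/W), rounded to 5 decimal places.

69.82292° S, 77.15417° W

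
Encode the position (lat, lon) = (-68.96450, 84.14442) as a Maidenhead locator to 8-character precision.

NC21ba78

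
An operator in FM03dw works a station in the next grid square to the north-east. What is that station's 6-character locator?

FM03ex

Longitude subsquare d = 3; +1 → 4 = e.
Latitude subsquare w = 22; +1 → 23 = x.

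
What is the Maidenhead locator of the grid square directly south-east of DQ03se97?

Longitude extended square 9; +1 → 10, wraps to 0, carry into subsquare.
Longitude subsquare s = 18; +1 → 19 = t.
Latitude extended square 7; −1 → 6.

DQ03te06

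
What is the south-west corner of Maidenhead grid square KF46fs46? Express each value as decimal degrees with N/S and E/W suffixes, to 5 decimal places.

33.22500° S, 28.45000° E

Field K=10, F=5: +10·20° lon, +5·10° lat → SW at lon 20°, lat -40°.
Square 4, 6: +4·2° lon, +6·1° lat → SW at lon 28°, lat -34°.
Subsquare f=5, s=18: +5·0.0833333° lon, +18·0.0416667° lat → SW at lon 28.4167°, lat -33.25°.
Extended square 4, 6: +4·0.00833333° lon, +6·0.00416667° lat → SW at lon 28.45°, lat -33.225°.
latitude 33.22500° S, longitude 28.45000° E.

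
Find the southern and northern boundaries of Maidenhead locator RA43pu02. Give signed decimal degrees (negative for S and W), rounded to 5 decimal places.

Field R=17, A=0: +17·20° lon, +0·10° lat → SW at lon 160°, lat -90°.
Square 4, 3: +4·2° lon, +3·1° lat → SW at lon 168°, lat -87°.
Subsquare p=15, u=20: +15·0.0833333° lon, +20·0.0416667° lat → SW at lon 169.25°, lat -86.1667°.
Extended square 0, 2: +0·0.00833333° lon, +2·0.00416667° lat → SW at lon 169.25°, lat -86.1583°.
Cell spans 0.00833333° lon × 0.00416667° lat.
south -86.15833, north -86.15417.

-86.15833, -86.15417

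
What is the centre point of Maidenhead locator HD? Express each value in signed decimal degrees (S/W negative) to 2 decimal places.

-55.00, -30.00

Field H=7, D=3: +7·20° lon, +3·10° lat → SW at lon -40°, lat -60°.
Cell spans 20° lon × 10° lat. Centre is SW corner plus half of each.
latitude -55.00, longitude -30.00.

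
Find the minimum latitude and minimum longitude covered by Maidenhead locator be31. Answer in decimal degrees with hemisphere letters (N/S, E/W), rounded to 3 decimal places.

49.000° S, 154.000° W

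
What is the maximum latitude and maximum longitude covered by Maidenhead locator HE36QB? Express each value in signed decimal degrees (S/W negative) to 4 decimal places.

-43.9167, -32.5833

Field H=7, E=4: +7·20° lon, +4·10° lat → SW at lon -40°, lat -50°.
Square 3, 6: +3·2° lon, +6·1° lat → SW at lon -34°, lat -44°.
Subsquare q=16, b=1: +16·0.0833333° lon, +1·0.0416667° lat → SW at lon -32.6667°, lat -43.9583°.
Cell spans 0.0833333° lon × 0.0416667° lat. NE corner is SW corner plus one full cell.
latitude -43.9167, longitude -32.5833.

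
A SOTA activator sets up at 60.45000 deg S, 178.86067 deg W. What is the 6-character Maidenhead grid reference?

AC09nn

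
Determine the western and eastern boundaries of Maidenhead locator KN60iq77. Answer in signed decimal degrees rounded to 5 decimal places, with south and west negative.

32.72500, 32.73333

Field K=10, N=13: +10·20° lon, +13·10° lat → SW at lon 20°, lat 40°.
Square 6, 0: +6·2° lon, +0·1° lat → SW at lon 32°, lat 40°.
Subsquare i=8, q=16: +8·0.0833333° lon, +16·0.0416667° lat → SW at lon 32.6667°, lat 40.6667°.
Extended square 7, 7: +7·0.00833333° lon, +7·0.00416667° lat → SW at lon 32.725°, lat 40.6958°.
Cell spans 0.00833333° lon × 0.00416667° lat.
west 32.72500, east 32.73333.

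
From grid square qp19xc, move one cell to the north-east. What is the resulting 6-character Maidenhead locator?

QP29ad

Longitude subsquare x = 23; +1 → 24, wraps to 0 = a, carry into square.
Longitude square 1; +1 → 2.
Latitude subsquare c = 2; +1 → 3 = d.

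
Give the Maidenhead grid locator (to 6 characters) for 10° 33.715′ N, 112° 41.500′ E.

OK60in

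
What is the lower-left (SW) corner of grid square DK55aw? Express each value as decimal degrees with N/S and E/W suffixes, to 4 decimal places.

15.9167° N, 110.0000° W

Field D=3, K=10: +3·20° lon, +10·10° lat → SW at lon -120°, lat 10°.
Square 5, 5: +5·2° lon, +5·1° lat → SW at lon -110°, lat 15°.
Subsquare a=0, w=22: +0·0.0833333° lon, +22·0.0416667° lat → SW at lon -110°, lat 15.9167°.
latitude 15.9167° N, longitude 110.0000° W.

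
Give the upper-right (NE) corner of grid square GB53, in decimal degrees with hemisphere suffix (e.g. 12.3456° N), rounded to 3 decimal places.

76.000° S, 48.000° W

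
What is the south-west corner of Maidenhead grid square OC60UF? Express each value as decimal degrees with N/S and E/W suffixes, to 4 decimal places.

69.7917° S, 113.6667° E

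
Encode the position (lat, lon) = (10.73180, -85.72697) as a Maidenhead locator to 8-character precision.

EK70dr25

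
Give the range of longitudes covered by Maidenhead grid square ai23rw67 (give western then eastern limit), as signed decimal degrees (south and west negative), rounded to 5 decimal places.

Field A=0, I=8: +0·20° lon, +8·10° lat → SW at lon -180°, lat -10°.
Square 2, 3: +2·2° lon, +3·1° lat → SW at lon -176°, lat -7°.
Subsquare r=17, w=22: +17·0.0833333° lon, +22·0.0416667° lat → SW at lon -174.583°, lat -6.08333°.
Extended square 6, 7: +6·0.00833333° lon, +7·0.00416667° lat → SW at lon -174.533°, lat -6.05417°.
Cell spans 0.00833333° lon × 0.00416667° lat.
west -174.53333, east -174.52500.

-174.53333, -174.52500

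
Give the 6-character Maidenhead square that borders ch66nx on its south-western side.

CH66mw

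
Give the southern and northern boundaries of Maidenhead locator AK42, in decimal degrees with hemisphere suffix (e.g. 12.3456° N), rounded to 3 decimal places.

12.000° N, 13.000° N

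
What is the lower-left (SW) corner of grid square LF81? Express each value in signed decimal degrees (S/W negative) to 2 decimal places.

-39.00, 56.00

Field L=11, F=5: +11·20° lon, +5·10° lat → SW at lon 40°, lat -40°.
Square 8, 1: +8·2° lon, +1·1° lat → SW at lon 56°, lat -39°.
latitude -39.00, longitude 56.00.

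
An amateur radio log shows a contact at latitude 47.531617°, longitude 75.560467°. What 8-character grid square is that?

Shift to the Maidenhead origin (180°W, 90°S): lon 255.56047, lat 137.53162.
Field (20°×10°, letters A–R): 255.56047/20 → 12 → M, 137.53162/10 → 13 → N; chars MN.
Square (2°×1°, digits 0–9): 15.56047/2 → 7, 7.53162/1 → 7; chars 77.
Subsquare (5′×2.5′, letters a–x): 1.56047/0.0833333 → 18 → s, 0.53162/0.0416667 → 12 → m; chars sm.
Extended square (30″×15″, digits 0–9): 0.06047/0.00833333 → 7, 0.03162/0.00416667 → 7; chars 77.

MN77sm77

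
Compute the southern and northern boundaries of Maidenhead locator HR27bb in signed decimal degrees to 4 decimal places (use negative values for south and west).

Field H=7, R=17: +7·20° lon, +17·10° lat → SW at lon -40°, lat 80°.
Square 2, 7: +2·2° lon, +7·1° lat → SW at lon -36°, lat 87°.
Subsquare b=1, b=1: +1·0.0833333° lon, +1·0.0416667° lat → SW at lon -35.9167°, lat 87.0417°.
Cell spans 0.0833333° lon × 0.0416667° lat.
south 87.0417, north 87.0833.

87.0417, 87.0833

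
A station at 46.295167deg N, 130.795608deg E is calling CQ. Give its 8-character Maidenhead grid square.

Add 180° to longitude and 90° to latitude: 310.79561, 136.29517.
Field: lon ⌊310.79561/20⌋ = 15 → P; lat ⌊136.29517/10⌋ = 13 → N.
Square: lon ⌊10.79561/2⌋ = 5; lat ⌊6.29517/1⌋ = 6.
Subsquare: lon ⌊0.79561/0.0833333⌋ = 9 → j; lat ⌊0.29517/0.0416667⌋ = 7 → h.
Extended square: lon ⌊0.04561/0.00833333⌋ = 5; lat ⌊0.00350/0.00416667⌋ = 0.

PN56jh50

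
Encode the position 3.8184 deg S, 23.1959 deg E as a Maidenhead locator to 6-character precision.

Shift to the Maidenhead origin (180°W, 90°S): lon 203.1959, lat 86.1816.
Field: 203.1959/20 → 10 → K, 86.1816/10 → 8 → I; chars KI.
Square: 3.1959/2 → 1, 6.1816/1 → 6; chars 16.
Subsquare: 1.1959/0.0833333 → 14 → o, 0.1816/0.0416667 → 4 → e; chars oe.

KI16oe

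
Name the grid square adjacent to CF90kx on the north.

CF91ka

Latitude subsquare x = 23; +1 → 24, wraps to 0 = a, carry into square.
Latitude square 0; +1 → 1.
The longitude characters are unchanged.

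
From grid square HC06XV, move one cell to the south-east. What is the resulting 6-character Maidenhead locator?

Longitude subsquare x = 23; +1 → 24, wraps to 0 = a, carry into square.
Longitude square 0; +1 → 1.
Latitude subsquare v = 21; −1 → 20 = u.

HC16au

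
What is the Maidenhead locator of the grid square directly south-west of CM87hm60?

Longitude extended square 6; −1 → 5.
Latitude extended square 0; −1 → -1, wraps to 9, carry into subsquare.
Latitude subsquare m = 12; −1 → 11 = l.

CM87hl59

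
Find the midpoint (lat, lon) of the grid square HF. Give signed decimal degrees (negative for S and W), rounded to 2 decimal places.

-35.00, -30.00

Field H=7, F=5: +7·20° lon, +5·10° lat → SW at lon -40°, lat -40°.
Cell spans 20° lon × 10° lat. Centre is SW corner plus half of each.
latitude -35.00, longitude -30.00.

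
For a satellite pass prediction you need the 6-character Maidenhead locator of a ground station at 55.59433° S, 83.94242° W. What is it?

Add 180° to longitude and 90° to latitude: 96.0576, 34.4057.
Field: lon ⌊96.0576/20⌋ = 4 → E; lat ⌊34.4057/10⌋ = 3 → D.
Square: lon ⌊16.0576/2⌋ = 8; lat ⌊4.4057/1⌋ = 4.
Subsquare: lon ⌊0.0576/0.0833333⌋ = 0 → a; lat ⌊0.4057/0.0416667⌋ = 9 → j.

ED84aj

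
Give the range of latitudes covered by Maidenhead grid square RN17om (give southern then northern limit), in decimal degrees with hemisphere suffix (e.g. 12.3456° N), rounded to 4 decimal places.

Field R=17, N=13: +17·20° lon, +13·10° lat → SW at lon 160°, lat 40°.
Square 1, 7: +1·2° lon, +7·1° lat → SW at lon 162°, lat 47°.
Subsquare o=14, m=12: +14·0.0833333° lon, +12·0.0416667° lat → SW at lon 163.167°, lat 47.5°.
Cell spans 0.0833333° lon × 0.0416667° lat.
south 47.5000° N, north 47.5417° N.

47.5000° N, 47.5417° N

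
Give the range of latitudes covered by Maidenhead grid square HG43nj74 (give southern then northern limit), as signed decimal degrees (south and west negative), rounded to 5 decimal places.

-26.60833, -26.60417

Field H=7, G=6: +7·20° lon, +6·10° lat → SW at lon -40°, lat -30°.
Square 4, 3: +4·2° lon, +3·1° lat → SW at lon -32°, lat -27°.
Subsquare n=13, j=9: +13·0.0833333° lon, +9·0.0416667° lat → SW at lon -30.9167°, lat -26.625°.
Extended square 7, 4: +7·0.00833333° lon, +4·0.00416667° lat → SW at lon -30.8583°, lat -26.6083°.
Cell spans 0.00833333° lon × 0.00416667° lat.
south -26.60833, north -26.60417.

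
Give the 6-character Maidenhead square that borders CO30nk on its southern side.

Latitude subsquare k = 10; −1 → 9 = j.
The longitude characters are unchanged.

CO30nj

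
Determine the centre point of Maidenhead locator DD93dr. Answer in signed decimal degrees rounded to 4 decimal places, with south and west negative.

-56.2708, -101.7083

Field D=3, D=3: +3·20° lon, +3·10° lat → SW at lon -120°, lat -60°.
Square 9, 3: +9·2° lon, +3·1° lat → SW at lon -102°, lat -57°.
Subsquare d=3, r=17: +3·0.0833333° lon, +17·0.0416667° lat → SW at lon -101.75°, lat -56.2917°.
Cell spans 0.0833333° lon × 0.0416667° lat. Centre is SW corner plus half of each.
latitude -56.2708, longitude -101.7083.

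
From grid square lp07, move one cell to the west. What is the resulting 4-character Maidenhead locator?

Longitude square 0; −1 → -1, wraps to 9, carry into field.
Longitude field L = 11; −1 → 10 = K.
The latitude characters are unchanged.

KP97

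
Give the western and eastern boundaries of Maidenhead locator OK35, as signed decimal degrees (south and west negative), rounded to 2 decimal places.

106.00, 108.00

Field O=14, K=10: +14·20° lon, +10·10° lat → SW at lon 100°, lat 10°.
Square 3, 5: +3·2° lon, +5·1° lat → SW at lon 106°, lat 15°.
Cell spans 2° lon × 1° lat.
west 106.00, east 108.00.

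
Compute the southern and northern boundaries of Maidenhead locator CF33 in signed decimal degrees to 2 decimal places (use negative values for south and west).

Field C=2, F=5: +2·20° lon, +5·10° lat → SW at lon -140°, lat -40°.
Square 3, 3: +3·2° lon, +3·1° lat → SW at lon -134°, lat -37°.
Cell spans 2° lon × 1° lat.
south -37.00, north -36.00.

-37.00, -36.00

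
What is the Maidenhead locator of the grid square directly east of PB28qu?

Longitude subsquare q = 16; +1 → 17 = r.
The latitude characters are unchanged.

PB28ru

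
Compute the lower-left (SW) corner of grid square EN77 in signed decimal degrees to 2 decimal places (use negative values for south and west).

47.00, -86.00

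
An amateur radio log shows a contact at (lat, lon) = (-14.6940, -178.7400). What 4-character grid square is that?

AH05

Add 180° to longitude and 90° to latitude: 1.26, 75.31.
Field: 1.26/20 → 0 → A, 75.31/10 → 7 → H; chars AH.
Square: 1.26/2 → 0, 5.31/1 → 5; chars 05.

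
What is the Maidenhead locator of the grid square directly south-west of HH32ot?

Longitude subsquare o = 14; −1 → 13 = n.
Latitude subsquare t = 19; −1 → 18 = s.

HH32ns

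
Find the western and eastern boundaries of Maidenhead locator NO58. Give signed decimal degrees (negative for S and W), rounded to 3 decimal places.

Field N=13, O=14: +13·20° lon, +14·10° lat → SW at lon 80°, lat 50°.
Square 5, 8: +5·2° lon, +8·1° lat → SW at lon 90°, lat 58°.
Cell spans 2° lon × 1° lat.
west 90.000, east 92.000.

90.000, 92.000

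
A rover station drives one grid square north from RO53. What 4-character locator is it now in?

Latitude square 3; +1 → 4.
The longitude characters are unchanged.

RO54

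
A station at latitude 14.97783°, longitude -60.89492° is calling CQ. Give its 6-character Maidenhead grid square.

Offset from 180°W / 90°S: lon 119.1051°, lat 104.9778°.
Field (20°×10°, letters A–R): lon ⌊119.1051/20⌋ = 5 → F; lat ⌊104.9778/10⌋ = 10 → K.
Square (2°×1°, digits 0–9): lon ⌊19.1051/2⌋ = 9; lat ⌊4.9778/1⌋ = 4.
Subsquare (5′×2.5′, letters a–x): lon ⌊1.1051/0.0833333⌋ = 13 → n; lat ⌊0.9778/0.0416667⌋ = 23 → x.

FK94nx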